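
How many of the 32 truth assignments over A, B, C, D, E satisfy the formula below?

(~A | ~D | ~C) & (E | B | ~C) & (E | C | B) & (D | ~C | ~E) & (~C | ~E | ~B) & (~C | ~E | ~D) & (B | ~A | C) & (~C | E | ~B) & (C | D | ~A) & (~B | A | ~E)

6

There are 2^5 = 32 truth assignments over (A, B, C, D, E).
Split on B. With B = 1, the clauses containing B are satisfied and ~B drops from the rest; 4 of the 2^4 = 16 assignments to the other variables satisfy what remains.
With B = 0, by the same count on the reduced clause set, 2 assignments work.
(One model: A=F, B=F, C=F, D=F, E=T.)
Total: 4 + 2 = 6.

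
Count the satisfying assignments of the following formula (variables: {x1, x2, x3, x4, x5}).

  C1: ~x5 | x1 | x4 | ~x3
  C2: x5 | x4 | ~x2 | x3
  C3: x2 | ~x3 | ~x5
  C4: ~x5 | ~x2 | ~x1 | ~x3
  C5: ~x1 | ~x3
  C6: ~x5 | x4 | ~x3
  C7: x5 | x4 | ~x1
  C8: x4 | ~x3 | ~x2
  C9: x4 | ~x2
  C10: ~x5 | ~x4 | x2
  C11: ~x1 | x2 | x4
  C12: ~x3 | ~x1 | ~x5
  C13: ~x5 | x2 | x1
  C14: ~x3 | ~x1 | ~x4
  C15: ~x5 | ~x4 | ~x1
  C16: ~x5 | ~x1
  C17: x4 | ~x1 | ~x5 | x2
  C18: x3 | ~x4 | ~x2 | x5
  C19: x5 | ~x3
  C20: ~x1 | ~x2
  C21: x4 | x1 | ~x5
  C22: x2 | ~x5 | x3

There are 2^5 = 32 truth assignments over (x1, x2, x3, x4, x5).
Split on x4. With x4 = 1, the clauses containing x4 are satisfied and ~x4 drops from the rest; 4 of the 2^4 = 16 assignments to the other variables satisfy what remains.
With x4 = 0, by the same count on the reduced clause set, 1 assignment works.
Total: 4 + 1 = 5.

5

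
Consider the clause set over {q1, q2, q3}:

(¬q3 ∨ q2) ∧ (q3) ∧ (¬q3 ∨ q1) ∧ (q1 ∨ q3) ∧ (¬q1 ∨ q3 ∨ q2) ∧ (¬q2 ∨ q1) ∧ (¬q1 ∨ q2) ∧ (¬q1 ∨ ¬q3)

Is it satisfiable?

From the singleton clause (q3), q3 = True.
From the singleton clause (q2), q2 = True.
From the singleton clause (q1), q1 = True.
Now (¬q1) is unsatisfied and unit — conflict.
No assignment satisfies every clause.

No, unsatisfiable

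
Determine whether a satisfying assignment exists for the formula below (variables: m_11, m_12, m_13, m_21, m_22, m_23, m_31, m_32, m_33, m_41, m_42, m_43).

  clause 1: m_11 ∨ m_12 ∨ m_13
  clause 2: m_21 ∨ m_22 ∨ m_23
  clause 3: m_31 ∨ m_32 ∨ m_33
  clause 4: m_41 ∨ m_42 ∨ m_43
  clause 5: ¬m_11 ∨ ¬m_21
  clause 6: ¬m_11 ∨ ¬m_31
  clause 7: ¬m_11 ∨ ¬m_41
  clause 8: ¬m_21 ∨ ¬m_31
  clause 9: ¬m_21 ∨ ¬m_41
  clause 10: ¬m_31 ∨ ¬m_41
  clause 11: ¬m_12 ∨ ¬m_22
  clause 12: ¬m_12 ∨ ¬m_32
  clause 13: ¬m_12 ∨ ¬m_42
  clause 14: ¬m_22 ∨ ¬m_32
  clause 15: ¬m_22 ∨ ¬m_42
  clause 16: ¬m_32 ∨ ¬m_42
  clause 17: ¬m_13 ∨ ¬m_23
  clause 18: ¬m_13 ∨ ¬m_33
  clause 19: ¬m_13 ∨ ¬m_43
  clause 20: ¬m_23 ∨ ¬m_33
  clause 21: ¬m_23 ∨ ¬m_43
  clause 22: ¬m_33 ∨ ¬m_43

Suppose m_11 = False.
Suppose m_12 = True.
Unit clause (¬m_22) forces m_22 = False.
Unit clause (¬m_32) forces m_32 = False.
Unit clause (¬m_42) forces m_42 = False.
Suppose m_21 = True.
Unit clause (¬m_31) forces m_31 = False.
Unit clause (m_33) forces m_33 = True.
Unit clause (¬m_41) forces m_41 = False.
Unit clause (m_43) forces m_43 = True.
That conflicts with the unit clause (¬m_43).
Backtrack on m_21: now try m_21 = False.
Unit clause (m_23) forces m_23 = True.
Unit clause (¬m_13) forces m_13 = False.
Unit clause (¬m_33) forces m_33 = False.
Unit clause (m_31) forces m_31 = True.
Unit clause (¬m_41) forces m_41 = False.
Unit clause (m_43) forces m_43 = True.
That conflicts with the unit clause (¬m_43).
Both values of m_21 lead to a conflict.
Backtrack on m_12: now try m_12 = False.
Unit clause (m_13) forces m_13 = True.
Unit clause (¬m_23) forces m_23 = False.
Unit clause (¬m_33) forces m_33 = False.
Unit clause (¬m_43) forces m_43 = False.
Suppose m_21 = True.
Unit clause (¬m_31) forces m_31 = False.
Unit clause (m_32) forces m_32 = True.
Unit clause (¬m_41) forces m_41 = False.
Unit clause (m_42) forces m_42 = True.
That conflicts with the unit clause (¬m_42).
Backtrack on m_21: now try m_21 = False.
Unit clause (m_22) forces m_22 = True.
Unit clause (¬m_32) forces m_32 = False.
Unit clause (m_31) forces m_31 = True.
Unit clause (¬m_41) forces m_41 = False.
Unit clause (m_42) forces m_42 = True.
That conflicts with the unit clause (¬m_42).
Both values of m_21 lead to a conflict.
Both values of m_12 lead to a conflict.
Backtrack on m_11: now try m_11 = True.
Unit clause (¬m_21) forces m_21 = False.
Unit clause (¬m_31) forces m_31 = False.
Unit clause (¬m_41) forces m_41 = False.
Suppose m_22 = True.
Unit clause (¬m_12) forces m_12 = False.
Unit clause (¬m_32) forces m_32 = False.
Unit clause (m_33) forces m_33 = True.
Unit clause (¬m_42) forces m_42 = False.
Unit clause (m_43) forces m_43 = True.
That conflicts with the unit clause (¬m_43).
Backtrack on m_22: now try m_22 = False.
Unit clause (m_23) forces m_23 = True.
Unit clause (¬m_13) forces m_13 = False.
Unit clause (¬m_33) forces m_33 = False.
Unit clause (m_32) forces m_32 = True.
Unit clause (¬m_12) forces m_12 = False.
Unit clause (¬m_42) forces m_42 = False.
Unit clause (m_43) forces m_43 = True.
That conflicts with the unit clause (¬m_43).
Both values of m_22 lead to a conflict.
Both values of m_11 lead to a conflict.
No assignment satisfies every clause.

No, unsatisfiable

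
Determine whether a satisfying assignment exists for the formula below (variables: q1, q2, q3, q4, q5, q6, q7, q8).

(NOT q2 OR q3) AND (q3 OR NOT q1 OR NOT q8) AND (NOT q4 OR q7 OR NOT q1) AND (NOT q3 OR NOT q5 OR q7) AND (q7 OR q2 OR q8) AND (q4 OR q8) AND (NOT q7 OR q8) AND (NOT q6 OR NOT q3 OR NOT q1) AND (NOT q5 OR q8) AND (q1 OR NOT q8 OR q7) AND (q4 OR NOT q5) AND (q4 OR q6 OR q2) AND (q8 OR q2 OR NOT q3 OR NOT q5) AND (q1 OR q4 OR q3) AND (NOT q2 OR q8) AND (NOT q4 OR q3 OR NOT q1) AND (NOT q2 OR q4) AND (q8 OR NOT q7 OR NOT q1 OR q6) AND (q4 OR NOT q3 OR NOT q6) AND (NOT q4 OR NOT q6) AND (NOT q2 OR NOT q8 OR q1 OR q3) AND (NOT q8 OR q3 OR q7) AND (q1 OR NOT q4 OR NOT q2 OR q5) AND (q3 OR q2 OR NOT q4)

Yes, satisfiable

Suppose q2 = true.
Unit clause (q3) forces q3 = true.
Unit clause (q8) forces q8 = true.
Unit clause (q4) forces q4 = true.
Unit clause (NOT q6) forces q6 = false.
Suppose q7 = true.
Suppose q1 = false.
Unit clause (q5) forces q5 = true.
This assignment satisfies each clause.
A satisfying assignment: q1 ↦ false; q2 ↦ true; q3 ↦ true; q4 ↦ true; q5 ↦ true; q6 ↦ false; q7 ↦ true; q8 ↦ true.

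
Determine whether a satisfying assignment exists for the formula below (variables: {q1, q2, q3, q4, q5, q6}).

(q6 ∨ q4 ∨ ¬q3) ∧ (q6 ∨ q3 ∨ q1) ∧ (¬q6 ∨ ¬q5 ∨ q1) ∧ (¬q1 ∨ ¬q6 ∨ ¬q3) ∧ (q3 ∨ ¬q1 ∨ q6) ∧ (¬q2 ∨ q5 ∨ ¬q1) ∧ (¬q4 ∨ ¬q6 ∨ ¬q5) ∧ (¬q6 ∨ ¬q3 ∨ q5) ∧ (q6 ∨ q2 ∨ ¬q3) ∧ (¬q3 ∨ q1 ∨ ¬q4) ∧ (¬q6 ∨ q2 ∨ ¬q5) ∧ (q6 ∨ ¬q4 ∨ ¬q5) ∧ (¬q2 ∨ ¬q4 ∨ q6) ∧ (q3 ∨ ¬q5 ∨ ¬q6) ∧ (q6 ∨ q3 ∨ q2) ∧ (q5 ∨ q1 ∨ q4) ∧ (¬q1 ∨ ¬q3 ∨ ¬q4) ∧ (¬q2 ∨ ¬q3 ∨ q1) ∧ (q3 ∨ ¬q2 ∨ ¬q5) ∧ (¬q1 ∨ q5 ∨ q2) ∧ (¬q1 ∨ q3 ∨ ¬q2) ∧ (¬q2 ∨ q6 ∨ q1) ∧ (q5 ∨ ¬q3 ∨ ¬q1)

Case q6 = True:
Case q5 = False:
(¬q3) alone gives q3 = False.
Case q2 = False:
(¬q1) alone gives q1 = False.
(q4) alone gives q4 = True.
Every clause now holds.
A satisfying assignment: q1: False,  q2: False,  q3: False,  q4: True,  q5: False,  q6: True.

Satisfiable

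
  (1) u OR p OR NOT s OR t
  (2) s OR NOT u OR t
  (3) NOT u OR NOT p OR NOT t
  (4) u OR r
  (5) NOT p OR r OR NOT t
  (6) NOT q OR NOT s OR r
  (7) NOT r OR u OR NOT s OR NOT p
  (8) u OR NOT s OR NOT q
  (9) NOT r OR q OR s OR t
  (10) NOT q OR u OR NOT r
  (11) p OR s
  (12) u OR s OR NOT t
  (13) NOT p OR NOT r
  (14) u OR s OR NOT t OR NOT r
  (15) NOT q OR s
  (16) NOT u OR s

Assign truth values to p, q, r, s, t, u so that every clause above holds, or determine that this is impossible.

Suppose u = true.
From the singleton clause (s), s = true.
Suppose p = false.
Suppose q = false.
All clauses hold; r, t can take either value.

p=false,  q=false,  r=true,  s=true,  t=false,  u=true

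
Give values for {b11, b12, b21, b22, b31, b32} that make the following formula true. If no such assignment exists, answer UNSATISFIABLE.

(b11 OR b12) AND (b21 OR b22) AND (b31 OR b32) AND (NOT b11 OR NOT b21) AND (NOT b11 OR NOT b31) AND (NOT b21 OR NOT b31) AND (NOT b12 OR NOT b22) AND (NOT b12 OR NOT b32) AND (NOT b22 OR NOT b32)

UNSATISFIABLE

Suppose b11 = true.
From the singleton clause (NOT b21), b21 = false.
From the singleton clause (b22), b22 = true.
From the singleton clause (NOT b31), b31 = false.
From the singleton clause (b32), b32 = true.
But (NOT b32) is also a unit clause — contradiction.
Backtrack on b11: now try b11 = false.
From the singleton clause (b12), b12 = true.
From the singleton clause (NOT b22), b22 = false.
From the singleton clause (b21), b21 = true.
From the singleton clause (NOT b31), b31 = false.
From the singleton clause (b32), b32 = true.
But (NOT b32) is also a unit clause — contradiction.
Both values of b11 lead to a conflict.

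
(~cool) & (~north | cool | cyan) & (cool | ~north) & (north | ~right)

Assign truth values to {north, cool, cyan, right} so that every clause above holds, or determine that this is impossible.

(~cool) alone gives cool = 0.
(~north) alone gives north = 0.
(~right) alone gives right = 0.
No clause remains; cyan is free.

north ↦ 0, cool ↦ 0, cyan ↦ 1, right ↦ 0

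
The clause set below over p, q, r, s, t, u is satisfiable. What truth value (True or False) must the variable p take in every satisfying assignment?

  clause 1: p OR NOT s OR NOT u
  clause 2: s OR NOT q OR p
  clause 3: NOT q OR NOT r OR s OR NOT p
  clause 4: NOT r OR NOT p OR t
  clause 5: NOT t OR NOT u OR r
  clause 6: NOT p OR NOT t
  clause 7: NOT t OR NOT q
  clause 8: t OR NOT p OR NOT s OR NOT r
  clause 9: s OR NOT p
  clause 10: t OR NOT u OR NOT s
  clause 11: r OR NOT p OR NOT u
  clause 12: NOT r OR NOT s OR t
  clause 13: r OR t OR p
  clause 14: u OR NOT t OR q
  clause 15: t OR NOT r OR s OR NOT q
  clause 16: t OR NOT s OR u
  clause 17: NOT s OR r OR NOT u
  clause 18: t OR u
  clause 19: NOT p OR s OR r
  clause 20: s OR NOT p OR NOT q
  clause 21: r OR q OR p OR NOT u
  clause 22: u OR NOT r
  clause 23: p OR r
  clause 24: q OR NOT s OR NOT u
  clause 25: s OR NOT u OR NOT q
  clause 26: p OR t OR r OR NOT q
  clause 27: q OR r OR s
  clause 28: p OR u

Suppose p = true.
(NOT t) alone gives t = false.
(NOT r) alone gives r = false.
(s) alone gives s = true.
(NOT u) alone gives u = false.
Now (u) is unsatisfied and unit — conflict.
So every satisfying assignment has p = False.

False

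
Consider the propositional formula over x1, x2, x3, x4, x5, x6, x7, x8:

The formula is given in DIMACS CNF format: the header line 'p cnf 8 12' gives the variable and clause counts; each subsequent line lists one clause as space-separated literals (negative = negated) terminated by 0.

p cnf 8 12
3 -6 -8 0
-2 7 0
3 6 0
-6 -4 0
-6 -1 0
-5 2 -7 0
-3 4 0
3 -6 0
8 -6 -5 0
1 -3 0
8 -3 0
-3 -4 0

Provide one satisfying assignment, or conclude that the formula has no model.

UNSATISFIABLE

Suppose x2 = False.
Suppose x3 = True.
Unit clause (x4) forces x4 = True.
Now (¬x4) is unsatisfied and unit — conflict.
Undo x3 and try x3 = False.
Unit clause (x6) forces x6 = True.
Now (¬x6) is unsatisfied and unit — conflict.
Either choice for x3 ends in contradiction.
Undo x2 and try x2 = True.
Unit clause (x7) forces x7 = True.
Suppose x3 = True.
Unit clause (x4) forces x4 = True.
Now (¬x4) is unsatisfied and unit — conflict.
Undo x3 and try x3 = False.
Unit clause (x6) forces x6 = True.
Now (¬x6) is unsatisfied and unit — conflict.
Either choice for x3 ends in contradiction.
Either choice for x2 ends in contradiction.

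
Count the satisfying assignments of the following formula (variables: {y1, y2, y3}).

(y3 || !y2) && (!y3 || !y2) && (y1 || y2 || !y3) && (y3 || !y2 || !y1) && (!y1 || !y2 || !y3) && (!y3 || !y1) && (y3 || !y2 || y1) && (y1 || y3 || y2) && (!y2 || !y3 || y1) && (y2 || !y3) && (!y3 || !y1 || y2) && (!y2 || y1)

There are 2^3 = 8 truth assignments over (y1, y2, y3).
Check each against the 12 clauses (columns in the order y1, y2, y3):
  F F F  ✗ fails (y1 || y3 || y2)
  F F T  ✗ fails (y1 || y2 || !y3)
  F T F  ✗ fails (y3 || !y2)
  F T T  ✗ fails (!y3 || !y2)
  T F F  ✓ satisfies all
  T F T  ✗ fails (!y3 || !y1)
  T T F  ✗ fails (y3 || !y2)
  T T T  ✗ fails (!y3 || !y2)
1 of the 8 rows is a model.

1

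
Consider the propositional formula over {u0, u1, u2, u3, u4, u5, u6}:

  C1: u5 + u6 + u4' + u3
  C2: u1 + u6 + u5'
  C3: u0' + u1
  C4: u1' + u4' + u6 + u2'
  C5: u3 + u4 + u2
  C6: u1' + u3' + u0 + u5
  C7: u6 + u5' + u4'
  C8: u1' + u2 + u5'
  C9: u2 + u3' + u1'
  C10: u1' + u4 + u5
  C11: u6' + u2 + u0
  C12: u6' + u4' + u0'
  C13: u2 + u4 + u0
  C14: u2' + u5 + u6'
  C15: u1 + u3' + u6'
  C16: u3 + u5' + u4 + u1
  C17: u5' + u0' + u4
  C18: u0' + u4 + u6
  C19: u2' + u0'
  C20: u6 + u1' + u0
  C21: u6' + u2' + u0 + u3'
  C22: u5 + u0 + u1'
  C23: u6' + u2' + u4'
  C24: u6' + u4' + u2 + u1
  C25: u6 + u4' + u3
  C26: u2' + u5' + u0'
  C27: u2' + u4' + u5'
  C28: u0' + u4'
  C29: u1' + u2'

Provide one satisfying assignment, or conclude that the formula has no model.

Suppose u0 = 0.
Suppose u6 = 0.
From the singleton clause (u1'), u1 = 0.
From the singleton clause (u5'), u5 = 0.
Suppose u4 = 0.
From the singleton clause (u2), u2 = 1.
Every clause is now satisfied; u3 is unconstrained.

u0=0,  u1=0,  u2=1,  u3=0,  u4=0,  u5=0,  u6=0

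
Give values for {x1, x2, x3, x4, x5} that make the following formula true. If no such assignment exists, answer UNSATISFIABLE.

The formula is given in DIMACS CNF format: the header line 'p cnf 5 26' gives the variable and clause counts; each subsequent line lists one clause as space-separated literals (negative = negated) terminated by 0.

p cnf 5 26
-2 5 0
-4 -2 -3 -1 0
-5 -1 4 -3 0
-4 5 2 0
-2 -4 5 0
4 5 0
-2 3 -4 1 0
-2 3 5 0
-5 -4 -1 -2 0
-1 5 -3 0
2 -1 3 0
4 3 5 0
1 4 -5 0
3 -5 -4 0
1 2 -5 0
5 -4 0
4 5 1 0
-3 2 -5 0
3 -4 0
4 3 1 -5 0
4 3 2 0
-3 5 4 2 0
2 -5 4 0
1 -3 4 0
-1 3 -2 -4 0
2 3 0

Case x2 = True:
Unit clause (x5) forces x5 = True.
Case x4 = True:
Unit clause (¬x1) forces x1 = False.
Unit clause (x3) forces x3 = True.
All clauses are satisfied.

x1: False; x2: True; x3: True; x4: True; x5: True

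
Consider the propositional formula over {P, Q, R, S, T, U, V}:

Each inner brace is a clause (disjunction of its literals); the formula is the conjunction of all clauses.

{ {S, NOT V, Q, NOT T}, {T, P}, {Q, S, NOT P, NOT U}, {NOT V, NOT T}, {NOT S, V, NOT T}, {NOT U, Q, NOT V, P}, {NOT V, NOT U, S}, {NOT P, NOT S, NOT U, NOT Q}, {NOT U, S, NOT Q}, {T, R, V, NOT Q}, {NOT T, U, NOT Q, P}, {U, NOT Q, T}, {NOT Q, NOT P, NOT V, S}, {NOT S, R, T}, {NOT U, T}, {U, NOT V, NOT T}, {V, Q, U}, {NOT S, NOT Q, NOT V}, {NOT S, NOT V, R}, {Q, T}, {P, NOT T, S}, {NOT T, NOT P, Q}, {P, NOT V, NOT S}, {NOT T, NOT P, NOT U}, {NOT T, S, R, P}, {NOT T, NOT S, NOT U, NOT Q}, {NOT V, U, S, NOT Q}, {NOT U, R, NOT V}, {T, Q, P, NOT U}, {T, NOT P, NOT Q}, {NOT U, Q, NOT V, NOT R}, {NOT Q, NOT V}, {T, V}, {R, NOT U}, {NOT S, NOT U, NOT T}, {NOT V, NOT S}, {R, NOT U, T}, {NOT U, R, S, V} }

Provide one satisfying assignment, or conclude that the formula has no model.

Suppose T = true.
From the singleton clause (NOT V), V = false.
From the singleton clause (NOT S), S = false.
From the singleton clause (P), P = true.
From the singleton clause (Q), Q = true.
From the singleton clause (NOT U), U = false.
Every clause is now satisfied; R is unconstrained.

P: true,  Q: true,  R: true,  S: false,  T: true,  U: false,  V: false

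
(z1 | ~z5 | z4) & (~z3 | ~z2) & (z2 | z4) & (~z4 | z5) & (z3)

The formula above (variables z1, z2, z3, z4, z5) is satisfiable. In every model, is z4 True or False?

Suppose z4 = 0.
Unit clause (z2) forces z2 = 1.
Unit clause (~z3) forces z3 = 0.
Now (z3) is unsatisfied and unit — conflict.
So every satisfying assignment has z4 = True.

True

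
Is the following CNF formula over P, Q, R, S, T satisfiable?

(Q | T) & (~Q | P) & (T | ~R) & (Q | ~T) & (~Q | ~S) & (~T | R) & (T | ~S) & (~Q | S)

No, unsatisfiable

Case Q = 1:
From the singleton clause (P), P = 1.
From the singleton clause (~S), S = 0.
Now (S) is unsatisfied and unit — conflict.
So Q must be the other value — set Q = 0.
From the singleton clause (T), T = 1.
Now (~T) is unsatisfied and unit — conflict.
Either choice for Q ends in contradiction.
No assignment satisfies every clause.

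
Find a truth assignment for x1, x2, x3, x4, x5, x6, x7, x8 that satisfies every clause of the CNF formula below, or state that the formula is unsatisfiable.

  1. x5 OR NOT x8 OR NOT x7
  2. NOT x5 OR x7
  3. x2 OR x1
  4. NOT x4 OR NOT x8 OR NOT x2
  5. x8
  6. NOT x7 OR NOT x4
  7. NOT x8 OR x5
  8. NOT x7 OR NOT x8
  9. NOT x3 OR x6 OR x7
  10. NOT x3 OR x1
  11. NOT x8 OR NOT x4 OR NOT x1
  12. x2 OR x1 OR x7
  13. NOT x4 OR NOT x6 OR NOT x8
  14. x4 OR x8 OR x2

(x8) alone gives x8 = true.
(x5) alone gives x5 = true.
(x7) alone gives x7 = true.
Now (NOT x7) is unsatisfied and unit — conflict.

UNSATISFIABLE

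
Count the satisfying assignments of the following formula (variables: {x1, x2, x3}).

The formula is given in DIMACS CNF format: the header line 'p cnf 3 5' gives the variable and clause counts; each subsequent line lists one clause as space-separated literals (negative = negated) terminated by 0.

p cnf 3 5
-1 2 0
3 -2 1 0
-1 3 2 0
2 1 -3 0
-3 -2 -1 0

There are 2^3 = 8 truth assignments over (x1, x2, x3).
Check each against the 5 clauses (columns in the order x1, x2, x3):
  F F F  ✓ satisfies all
  F F T  ✗ fails (x2 ∨ x1 ∨ ¬x3)
  F T F  ✗ fails (x3 ∨ ¬x2 ∨ x1)
  F T T  ✓ satisfies all
  T F F  ✗ fails (¬x1 ∨ x2)
  T F T  ✗ fails (¬x1 ∨ x2)
  T T F  ✓ satisfies all
  T T T  ✗ fails (¬x3 ∨ ¬x2 ∨ ¬x1)
3 of the 8 rows are models.

3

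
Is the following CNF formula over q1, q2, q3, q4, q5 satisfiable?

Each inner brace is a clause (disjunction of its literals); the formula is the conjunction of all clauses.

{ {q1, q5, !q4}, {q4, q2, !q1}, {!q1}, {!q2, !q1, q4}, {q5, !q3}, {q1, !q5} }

Unit clause (!q1) forces q1 = false.
Unit clause (!q5) forces q5 = false.
Unit clause (!q4) forces q4 = false.
Unit clause (!q3) forces q3 = false.
All clauses hold; q2 can take either value.
A satisfying assignment: q1: false, q2: true, q3: false, q4: false, q5: false.

Yes, satisfiable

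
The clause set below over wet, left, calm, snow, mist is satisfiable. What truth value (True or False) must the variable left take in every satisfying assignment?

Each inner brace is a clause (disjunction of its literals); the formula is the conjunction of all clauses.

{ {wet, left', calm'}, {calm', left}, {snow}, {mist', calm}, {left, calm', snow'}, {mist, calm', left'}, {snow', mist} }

True

Suppose left = 0.
From the singleton clause (calm'), calm = 0.
From the singleton clause (snow), snow = 1.
From the singleton clause (mist'), mist = 0.
But (mist) is also a unit clause — contradiction.
So every satisfying assignment has left = True.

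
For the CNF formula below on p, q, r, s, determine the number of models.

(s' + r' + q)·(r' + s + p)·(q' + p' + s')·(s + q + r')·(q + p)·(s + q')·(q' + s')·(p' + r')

There are 2^4 = 16 truth assignments over (p, q, r, s).
Check each against the 8 clauses (columns in the order p, q, r, s):
  F F F F  ✗ fails (q + p)
  F F F T  ✗ fails (q + p)
  F F T F  ✗ fails (r' + s + p)
  F F T T  ✗ fails (s' + r' + q)
  F T F F  ✗ fails (s + q')
  F T F T  ✗ fails (q' + s')
  F T T F  ✗ fails (r' + s + p)
  F T T T  ✗ fails (q' + s')
  T F F F  ✓ satisfies all
  T F F T  ✓ satisfies all
  T F T F  ✗ fails (s + q + r')
  T F T T  ✗ fails (s' + r' + q)
  T T F F  ✗ fails (s + q')
  T T F T  ✗ fails (q' + p' + s')
  T T T F  ✗ fails (s + q')
  T T T T  ✗ fails (q' + p' + s')
2 of the 16 rows are models.

2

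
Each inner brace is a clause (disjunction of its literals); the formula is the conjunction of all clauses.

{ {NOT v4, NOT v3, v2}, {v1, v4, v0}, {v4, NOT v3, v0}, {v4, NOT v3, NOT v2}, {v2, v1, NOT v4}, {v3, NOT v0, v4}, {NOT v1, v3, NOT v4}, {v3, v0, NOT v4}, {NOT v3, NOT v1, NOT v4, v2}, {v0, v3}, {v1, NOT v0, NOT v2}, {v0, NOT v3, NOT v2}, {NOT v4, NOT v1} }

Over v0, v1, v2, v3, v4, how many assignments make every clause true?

2

There are 2^5 = 32 truth assignments over (v0, v1, v2, v3, v4).
Split on v3. With v3 = true, the clauses containing v3 are satisfied and NOT v3 drops from the rest; 2 of the 2^4 = 16 assignments to the other variables satisfy what remains.
With v3 = false, by the same count on the reduced clause set, 0 assignments work.
(One model: v0=T, v1=F, v2=F, v3=T, v4=F.)
Total: 2 + 0 = 2.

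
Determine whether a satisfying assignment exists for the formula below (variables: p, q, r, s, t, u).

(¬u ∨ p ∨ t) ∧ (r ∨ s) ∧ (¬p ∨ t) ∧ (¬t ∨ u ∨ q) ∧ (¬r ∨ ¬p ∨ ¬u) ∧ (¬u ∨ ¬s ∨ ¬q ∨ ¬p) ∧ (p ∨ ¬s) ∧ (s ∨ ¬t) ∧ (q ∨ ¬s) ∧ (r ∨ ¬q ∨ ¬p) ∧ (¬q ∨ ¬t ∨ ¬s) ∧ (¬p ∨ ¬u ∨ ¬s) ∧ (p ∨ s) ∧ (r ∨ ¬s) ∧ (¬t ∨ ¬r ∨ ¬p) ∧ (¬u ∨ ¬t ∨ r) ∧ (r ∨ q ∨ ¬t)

No, unsatisfiable

Case r = True:
Case p = False:
Unit clause (¬s) forces s = False.
Now (s) is unsatisfied and unit — conflict.
So p must be the other value — set p = True.
Unit clause (t) forces t = True.
Now (¬t) is unsatisfied and unit — conflict.
Either choice for p ends in contradiction.
So r must be the other value — set r = False.
Unit clause (s) forces s = True.
Now (¬s) is unsatisfied and unit — conflict.
Either choice for r ends in contradiction.
No assignment satisfies every clause.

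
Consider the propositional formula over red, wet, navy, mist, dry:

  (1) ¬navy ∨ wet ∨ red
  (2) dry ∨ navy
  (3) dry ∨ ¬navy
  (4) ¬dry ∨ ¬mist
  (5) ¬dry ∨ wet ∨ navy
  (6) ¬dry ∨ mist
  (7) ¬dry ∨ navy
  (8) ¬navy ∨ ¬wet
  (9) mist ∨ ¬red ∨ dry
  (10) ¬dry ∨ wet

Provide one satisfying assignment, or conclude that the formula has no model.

UNSATISFIABLE

Try dry = True.
The clause (¬mist) is unit, so mist = False.
That conflicts with the unit clause (mist).
Undo dry and try dry = False.
The clause (navy) is unit, so navy = True.
That conflicts with the unit clause (¬navy).
Either choice for dry ends in contradiction.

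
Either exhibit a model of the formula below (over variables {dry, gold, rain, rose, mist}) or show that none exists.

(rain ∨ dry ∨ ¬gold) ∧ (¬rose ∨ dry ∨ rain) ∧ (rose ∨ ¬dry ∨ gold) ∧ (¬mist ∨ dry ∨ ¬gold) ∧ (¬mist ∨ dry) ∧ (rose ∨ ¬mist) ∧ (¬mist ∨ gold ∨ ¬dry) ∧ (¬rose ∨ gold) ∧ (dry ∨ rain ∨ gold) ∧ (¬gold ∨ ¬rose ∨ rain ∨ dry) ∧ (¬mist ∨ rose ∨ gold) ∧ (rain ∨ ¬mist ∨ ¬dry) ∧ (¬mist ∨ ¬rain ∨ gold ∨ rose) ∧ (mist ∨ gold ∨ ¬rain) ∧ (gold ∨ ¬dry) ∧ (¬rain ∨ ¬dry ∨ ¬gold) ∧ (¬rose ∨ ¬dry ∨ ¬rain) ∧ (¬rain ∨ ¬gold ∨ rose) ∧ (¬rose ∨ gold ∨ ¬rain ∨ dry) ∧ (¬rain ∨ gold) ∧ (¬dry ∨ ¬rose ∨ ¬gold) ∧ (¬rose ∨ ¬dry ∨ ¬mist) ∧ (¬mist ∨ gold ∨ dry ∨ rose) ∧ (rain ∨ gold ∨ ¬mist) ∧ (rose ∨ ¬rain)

Case mist = False:
Case rose = True:
(gold) alone gives gold = True.
(¬dry) alone gives dry = False.
(rain) alone gives rain = True.
All clauses are satisfied.

dry ↦ False,  gold ↦ True,  rain ↦ True,  rose ↦ True,  mist ↦ False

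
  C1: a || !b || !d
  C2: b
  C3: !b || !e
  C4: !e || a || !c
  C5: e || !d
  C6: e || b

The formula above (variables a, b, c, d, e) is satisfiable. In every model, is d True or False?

False

Suppose d = true.
The clause (b) is unit, so b = true.
The clause (a) is unit, so a = true.
The clause (!e) is unit, so e = false.
But (e) is also a unit clause — contradiction.
So every satisfying assignment has d = False.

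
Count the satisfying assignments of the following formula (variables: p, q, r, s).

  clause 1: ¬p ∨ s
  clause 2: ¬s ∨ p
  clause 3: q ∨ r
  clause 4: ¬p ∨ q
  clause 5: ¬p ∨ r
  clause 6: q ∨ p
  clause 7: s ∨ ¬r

There are 2^4 = 16 truth assignments over (p, q, r, s).
Check each against the 7 clauses (columns in the order p, q, r, s):
  F F F F  ✗ fails (q ∨ r)
  F F F T  ✗ fails (¬s ∨ p)
  F F T F  ✗ fails (q ∨ p)
  F F T T  ✗ fails (¬s ∨ p)
  F T F F  ✓ satisfies all
  F T F T  ✗ fails (¬s ∨ p)
  F T T F  ✗ fails (s ∨ ¬r)
  F T T T  ✗ fails (¬s ∨ p)
  T F F F  ✗ fails (¬p ∨ s)
  T F F T  ✗ fails (q ∨ r)
  T F T F  ✗ fails (¬p ∨ s)
  T F T T  ✗ fails (¬p ∨ q)
  T T F F  ✗ fails (¬p ∨ s)
  T T F T  ✗ fails (¬p ∨ r)
  T T T F  ✗ fails (¬p ∨ s)
  T T T T  ✓ satisfies all
2 of the 16 rows are models.

2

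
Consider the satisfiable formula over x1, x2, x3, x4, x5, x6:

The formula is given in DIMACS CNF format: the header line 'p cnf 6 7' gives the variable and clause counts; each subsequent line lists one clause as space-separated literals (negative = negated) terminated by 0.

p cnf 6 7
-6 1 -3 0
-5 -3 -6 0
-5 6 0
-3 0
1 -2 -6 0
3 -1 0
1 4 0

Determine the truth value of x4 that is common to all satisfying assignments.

Suppose x4 = False.
The clause (¬x3) is unit, so x3 = False.
The clause (¬x1) is unit, so x1 = False.
That conflicts with the unit clause (x1).
So every satisfying assignment has x4 = True.

True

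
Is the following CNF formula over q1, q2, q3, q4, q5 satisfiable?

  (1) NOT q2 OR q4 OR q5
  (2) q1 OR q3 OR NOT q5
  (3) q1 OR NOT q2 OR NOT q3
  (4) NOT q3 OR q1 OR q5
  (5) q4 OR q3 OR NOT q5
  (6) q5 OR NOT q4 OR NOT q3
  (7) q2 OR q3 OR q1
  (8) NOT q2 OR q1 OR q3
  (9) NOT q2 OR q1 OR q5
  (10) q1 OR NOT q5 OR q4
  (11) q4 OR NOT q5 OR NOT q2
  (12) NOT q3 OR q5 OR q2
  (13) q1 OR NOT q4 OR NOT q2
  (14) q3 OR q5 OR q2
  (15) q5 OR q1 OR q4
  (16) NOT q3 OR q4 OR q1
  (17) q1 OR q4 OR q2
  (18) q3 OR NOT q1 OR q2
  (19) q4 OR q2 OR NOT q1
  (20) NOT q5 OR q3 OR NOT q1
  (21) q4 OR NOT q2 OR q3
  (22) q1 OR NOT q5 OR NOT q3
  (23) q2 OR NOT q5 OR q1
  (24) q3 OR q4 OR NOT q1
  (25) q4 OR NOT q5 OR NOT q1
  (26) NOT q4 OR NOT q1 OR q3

Satisfiable

Try q2 = true.
Try q4 = true.
The clause (q1) is unit, so q1 = true.
The clause (q3) is unit, so q3 = true.
The clause (q5) is unit, so q5 = true.
This assignment satisfies each clause.
A satisfying assignment: q1: true,  q2: true,  q3: true,  q4: true,  q5: true.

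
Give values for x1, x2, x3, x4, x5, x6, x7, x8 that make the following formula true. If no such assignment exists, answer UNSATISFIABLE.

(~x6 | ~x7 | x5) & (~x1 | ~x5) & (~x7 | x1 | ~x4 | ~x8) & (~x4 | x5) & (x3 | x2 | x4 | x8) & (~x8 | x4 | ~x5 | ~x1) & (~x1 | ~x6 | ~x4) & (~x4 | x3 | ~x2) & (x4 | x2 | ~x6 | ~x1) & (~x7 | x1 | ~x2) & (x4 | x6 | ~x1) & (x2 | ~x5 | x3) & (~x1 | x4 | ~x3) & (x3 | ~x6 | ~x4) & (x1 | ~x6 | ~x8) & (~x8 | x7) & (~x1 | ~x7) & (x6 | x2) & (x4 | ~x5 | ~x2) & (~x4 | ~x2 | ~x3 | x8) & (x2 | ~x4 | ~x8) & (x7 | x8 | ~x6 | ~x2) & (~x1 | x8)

x1: 0; x2: 0; x3: 1; x4: 1; x5: 1; x6: 1; x7: 0; x8: 0

Case x1 = 0:
Case x4 = 1:
The clause (x5) is unit, so x5 = 1.
Case x7 = 0:
The clause (~x8) is unit, so x8 = 0.
Case x3 = 1:
The clause (~x2) is unit, so x2 = 0.
The clause (x6) is unit, so x6 = 1.
All clauses are satisfied.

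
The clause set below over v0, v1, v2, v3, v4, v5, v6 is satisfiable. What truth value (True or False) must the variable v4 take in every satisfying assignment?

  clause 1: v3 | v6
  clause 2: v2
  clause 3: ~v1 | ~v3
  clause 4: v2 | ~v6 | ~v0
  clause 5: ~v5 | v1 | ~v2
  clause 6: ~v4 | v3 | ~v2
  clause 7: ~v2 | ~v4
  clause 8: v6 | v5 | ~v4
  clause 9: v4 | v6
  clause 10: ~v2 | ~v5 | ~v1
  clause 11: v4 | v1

Suppose v4 = 1.
(v2) alone gives v2 = 1.
Now (~v2) is unsatisfied and unit — conflict.
So every satisfying assignment has v4 = False.

False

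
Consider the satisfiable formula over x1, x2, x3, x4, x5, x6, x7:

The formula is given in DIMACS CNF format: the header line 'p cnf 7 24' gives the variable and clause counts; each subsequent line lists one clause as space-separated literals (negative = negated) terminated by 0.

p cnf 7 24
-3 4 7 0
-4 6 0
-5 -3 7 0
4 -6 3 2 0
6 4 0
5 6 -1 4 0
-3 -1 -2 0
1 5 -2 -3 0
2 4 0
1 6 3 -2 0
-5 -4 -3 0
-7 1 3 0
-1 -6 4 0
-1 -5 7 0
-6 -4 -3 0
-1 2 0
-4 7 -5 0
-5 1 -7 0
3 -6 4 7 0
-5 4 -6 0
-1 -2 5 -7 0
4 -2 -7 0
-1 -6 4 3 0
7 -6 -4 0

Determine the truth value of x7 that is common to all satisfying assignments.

Suppose x7 = False.
Branch on x3: set x3 = False.
Branch on x4: set x4 = False.
Unit clause (x6) forces x6 = True.
But (¬x6) is also a unit clause — contradiction.
Undo x4 and try x4 = True.
Unit clause (x6) forces x6 = True.
But (¬x6) is also a unit clause — contradiction.
Neither x4 = True nor x4 = False works.
Undo x3 and try x3 = True.
Unit clause (x4) forces x4 = True.
Unit clause (x6) forces x6 = True.
But (¬x6) is also a unit clause — contradiction.
Neither x3 = True nor x3 = False works.
So every satisfying assignment has x7 = True.

True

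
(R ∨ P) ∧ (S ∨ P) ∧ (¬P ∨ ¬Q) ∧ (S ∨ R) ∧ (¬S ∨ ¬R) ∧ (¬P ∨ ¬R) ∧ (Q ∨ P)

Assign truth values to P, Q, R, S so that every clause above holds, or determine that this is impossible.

P: True,  Q: False,  R: False,  S: True

Branch on R: set R = False.
The clause (P) is unit, so P = True.
The clause (¬Q) is unit, so Q = False.
The clause (S) is unit, so S = True.
Every clause now holds.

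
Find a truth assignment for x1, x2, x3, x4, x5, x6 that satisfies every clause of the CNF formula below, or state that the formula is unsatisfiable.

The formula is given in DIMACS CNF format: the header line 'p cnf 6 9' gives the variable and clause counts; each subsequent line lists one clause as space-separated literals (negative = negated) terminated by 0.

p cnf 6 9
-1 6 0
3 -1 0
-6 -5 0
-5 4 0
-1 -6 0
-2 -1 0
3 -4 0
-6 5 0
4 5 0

x1: False, x2: True, x3: True, x4: True, x5: False, x6: False

Try x1 = False.
Try x6 = False.
Try x5 = False.
The clause (x4) is unit, so x4 = True.
The clause (x3) is unit, so x3 = True.
All clauses hold; x2 can take either value.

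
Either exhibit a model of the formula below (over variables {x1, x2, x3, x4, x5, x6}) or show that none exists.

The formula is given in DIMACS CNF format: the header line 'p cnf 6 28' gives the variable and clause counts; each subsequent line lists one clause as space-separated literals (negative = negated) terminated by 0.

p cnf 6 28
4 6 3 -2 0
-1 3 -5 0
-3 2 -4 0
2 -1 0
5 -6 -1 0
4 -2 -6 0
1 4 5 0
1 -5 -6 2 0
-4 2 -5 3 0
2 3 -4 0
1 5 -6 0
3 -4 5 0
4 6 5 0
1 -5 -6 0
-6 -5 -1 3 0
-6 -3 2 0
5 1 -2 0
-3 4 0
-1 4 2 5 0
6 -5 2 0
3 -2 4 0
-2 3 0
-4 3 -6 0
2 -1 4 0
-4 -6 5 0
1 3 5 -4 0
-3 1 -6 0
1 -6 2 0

Branch on x2: set x2 = True.
From the singleton clause (x3), x3 = True.
From the singleton clause (x4), x4 = True.
Branch on x5: set x5 = True.
Branch on x1: set x1 = True.
All clauses hold; x6 can take either value.

x1=True; x2=True; x3=True; x4=True; x5=True; x6=False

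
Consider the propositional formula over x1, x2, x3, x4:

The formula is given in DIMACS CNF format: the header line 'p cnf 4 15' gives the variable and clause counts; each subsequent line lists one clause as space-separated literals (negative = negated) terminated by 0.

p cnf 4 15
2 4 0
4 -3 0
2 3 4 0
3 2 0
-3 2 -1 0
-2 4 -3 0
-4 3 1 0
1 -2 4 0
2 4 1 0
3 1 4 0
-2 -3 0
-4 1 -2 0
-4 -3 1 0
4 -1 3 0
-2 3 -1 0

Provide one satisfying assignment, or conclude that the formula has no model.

UNSATISFIABLE

Suppose x2 = True.
Unit clause (¬x3) forces x3 = False.
Unit clause (¬x1) forces x1 = False.
Unit clause (¬x4) forces x4 = False.
But (x4) is also a unit clause — contradiction.
Backtrack on x2: now try x2 = False.
Unit clause (x4) forces x4 = True.
Unit clause (x3) forces x3 = True.
Unit clause (¬x1) forces x1 = False.
But (x1) is also a unit clause — contradiction.
Either choice for x2 ends in contradiction.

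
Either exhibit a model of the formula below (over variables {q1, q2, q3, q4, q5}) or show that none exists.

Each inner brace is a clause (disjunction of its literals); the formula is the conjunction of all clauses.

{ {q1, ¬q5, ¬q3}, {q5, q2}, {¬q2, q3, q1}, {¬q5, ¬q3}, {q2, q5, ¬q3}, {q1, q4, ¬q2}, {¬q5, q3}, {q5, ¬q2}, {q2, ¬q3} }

UNSATISFIABLE

Suppose q5 = True.
(¬q3) alone gives q3 = False.
But (q3) is also a unit clause — contradiction.
Undo q5 and try q5 = False.
(q2) alone gives q2 = True.
But (¬q2) is also a unit clause — contradiction.
Neither q5 = True nor q5 = False works.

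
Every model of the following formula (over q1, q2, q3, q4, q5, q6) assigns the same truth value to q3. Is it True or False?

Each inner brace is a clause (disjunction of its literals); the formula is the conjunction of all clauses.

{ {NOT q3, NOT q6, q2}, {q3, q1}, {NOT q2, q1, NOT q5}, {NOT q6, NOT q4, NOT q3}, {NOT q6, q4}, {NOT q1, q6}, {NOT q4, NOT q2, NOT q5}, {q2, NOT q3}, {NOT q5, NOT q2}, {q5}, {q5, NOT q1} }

False

Suppose q3 = true.
Unit clause (q2) forces q2 = true.
Unit clause (NOT q5) forces q5 = false.
But (q5) is also a unit clause — contradiction.
So every satisfying assignment has q3 = False.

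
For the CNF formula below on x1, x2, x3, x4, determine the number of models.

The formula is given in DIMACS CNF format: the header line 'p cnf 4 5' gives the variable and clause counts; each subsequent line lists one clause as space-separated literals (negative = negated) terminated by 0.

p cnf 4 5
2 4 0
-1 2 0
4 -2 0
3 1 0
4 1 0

4

There are 2^4 = 16 truth assignments over (x1, x2, x3, x4).
Check each against the 5 clauses (columns in the order x1, x2, x3, x4):
  F F F F  ✗ fails (x2 ∨ x4)
  F F F T  ✗ fails (x3 ∨ x1)
  F F T F  ✗ fails (x2 ∨ x4)
  F F T T  ✓ satisfies all
  F T F F  ✗ fails (x4 ∨ ¬x2)
  F T F T  ✗ fails (x3 ∨ x1)
  F T T F  ✗ fails (x4 ∨ ¬x2)
  F T T T  ✓ satisfies all
  T F F F  ✗ fails (x2 ∨ x4)
  T F F T  ✗ fails (¬x1 ∨ x2)
  T F T F  ✗ fails (x2 ∨ x4)
  T F T T  ✗ fails (¬x1 ∨ x2)
  T T F F  ✗ fails (x4 ∨ ¬x2)
  T T F T  ✓ satisfies all
  T T T F  ✗ fails (x4 ∨ ¬x2)
  T T T T  ✓ satisfies all
4 of the 16 rows are models.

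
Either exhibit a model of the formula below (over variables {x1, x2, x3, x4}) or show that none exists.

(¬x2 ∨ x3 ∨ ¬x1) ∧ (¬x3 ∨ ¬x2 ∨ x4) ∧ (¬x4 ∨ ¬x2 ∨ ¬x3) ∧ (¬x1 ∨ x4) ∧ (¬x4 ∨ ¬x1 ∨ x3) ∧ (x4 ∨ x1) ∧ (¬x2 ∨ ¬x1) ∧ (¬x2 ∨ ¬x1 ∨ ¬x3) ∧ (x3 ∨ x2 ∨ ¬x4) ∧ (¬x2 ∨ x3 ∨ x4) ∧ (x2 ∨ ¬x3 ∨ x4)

x1: True, x2: False, x3: True, x4: True

Try x1 = True.
Unit clause (x4) forces x4 = True.
Unit clause (x3) forces x3 = True.
Unit clause (¬x2) forces x2 = False.
All clauses are satisfied.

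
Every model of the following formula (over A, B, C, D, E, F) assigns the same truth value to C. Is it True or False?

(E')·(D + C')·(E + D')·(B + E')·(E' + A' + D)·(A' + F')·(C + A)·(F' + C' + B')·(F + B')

False

Suppose C = 1.
Unit clause (E') forces E = 0.
Unit clause (D) forces D = 1.
But (D') is also a unit clause — contradiction.
So every satisfying assignment has C = False.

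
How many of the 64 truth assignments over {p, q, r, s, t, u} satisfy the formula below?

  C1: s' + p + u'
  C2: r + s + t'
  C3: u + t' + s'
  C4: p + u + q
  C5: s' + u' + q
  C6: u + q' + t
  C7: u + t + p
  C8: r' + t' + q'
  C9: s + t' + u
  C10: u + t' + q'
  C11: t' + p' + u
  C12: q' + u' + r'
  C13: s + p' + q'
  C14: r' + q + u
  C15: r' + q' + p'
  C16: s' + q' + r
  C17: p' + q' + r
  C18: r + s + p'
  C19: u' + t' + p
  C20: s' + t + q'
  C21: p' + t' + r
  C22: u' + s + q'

There are 2^6 = 64 truth assignments over (p, q, r, s, t, u).
Split on t. With t = 1, the clauses containing t are satisfied and t' drops from the rest; 1 of the 2^5 = 32 assignments to the other variables satisfy what remains.
With t = 0, by the same count on the reduced clause set, 4 assignments work.
(One model: p=F, q=F, r=F, s=F, t=F, u=T.)
Total: 1 + 4 = 5.

5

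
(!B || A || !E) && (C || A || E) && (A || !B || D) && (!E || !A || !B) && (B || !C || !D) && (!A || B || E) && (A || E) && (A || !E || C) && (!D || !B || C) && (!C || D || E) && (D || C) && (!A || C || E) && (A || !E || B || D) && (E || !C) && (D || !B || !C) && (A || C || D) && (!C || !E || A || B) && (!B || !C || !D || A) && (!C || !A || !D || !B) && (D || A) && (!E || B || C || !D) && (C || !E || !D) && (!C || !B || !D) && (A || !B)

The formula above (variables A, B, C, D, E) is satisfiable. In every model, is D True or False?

Suppose D = true.
Try B = true.
Unit clause (C) forces C = true.
Now (!C) is unsatisfied and unit — conflict.
That branch fails; take B = false instead.
Unit clause (!C) forces C = false.
Unit clause (!E) forces E = false.
Unit clause (A) forces A = true.
Now (!A) is unsatisfied and unit — conflict.
Both values of B lead to a conflict.
So every satisfying assignment has D = False.

False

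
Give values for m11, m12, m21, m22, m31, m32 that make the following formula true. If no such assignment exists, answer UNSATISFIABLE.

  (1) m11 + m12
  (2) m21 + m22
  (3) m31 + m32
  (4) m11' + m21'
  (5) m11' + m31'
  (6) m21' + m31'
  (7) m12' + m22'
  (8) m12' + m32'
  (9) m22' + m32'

Case m11 = 1:
From the singleton clause (m21'), m21 = 0.
From the singleton clause (m22), m22 = 1.
From the singleton clause (m31'), m31 = 0.
From the singleton clause (m32), m32 = 1.
But (m32') is also a unit clause — contradiction.
So m11 must be the other value — set m11 = 0.
From the singleton clause (m12), m12 = 1.
From the singleton clause (m22'), m22 = 0.
From the singleton clause (m21), m21 = 1.
From the singleton clause (m31'), m31 = 0.
From the singleton clause (m32), m32 = 1.
But (m32') is also a unit clause — contradiction.
Neither m11 = 1 nor m11 = 0 works.

UNSATISFIABLE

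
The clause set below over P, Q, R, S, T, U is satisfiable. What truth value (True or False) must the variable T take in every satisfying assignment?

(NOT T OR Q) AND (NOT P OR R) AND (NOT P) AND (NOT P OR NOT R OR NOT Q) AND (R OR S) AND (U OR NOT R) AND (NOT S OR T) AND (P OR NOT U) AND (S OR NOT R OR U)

True

Suppose T = false.
Unit clause (NOT P) forces P = false.
Unit clause (NOT S) forces S = false.
Unit clause (R) forces R = true.
Unit clause (U) forces U = true.
That conflicts with the unit clause (NOT U).
So every satisfying assignment has T = True.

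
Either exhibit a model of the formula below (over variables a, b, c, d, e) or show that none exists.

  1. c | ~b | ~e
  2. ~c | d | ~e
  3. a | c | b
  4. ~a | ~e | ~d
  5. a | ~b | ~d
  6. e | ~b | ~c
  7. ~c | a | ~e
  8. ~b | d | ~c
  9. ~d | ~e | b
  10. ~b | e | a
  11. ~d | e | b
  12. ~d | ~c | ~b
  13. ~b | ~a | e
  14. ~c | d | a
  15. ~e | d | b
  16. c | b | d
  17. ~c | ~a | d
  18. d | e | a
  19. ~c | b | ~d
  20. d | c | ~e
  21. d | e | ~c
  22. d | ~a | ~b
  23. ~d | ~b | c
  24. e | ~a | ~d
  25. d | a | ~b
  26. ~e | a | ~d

Case c = 1:
Case d = 1:
From the singleton clause (~b), b = 0.
Now (b) is unsatisfied and unit — conflict.
That branch fails; take d = 0 instead.
From the singleton clause (~e), e = 0.
Now (e) is unsatisfied and unit — conflict.
Either choice for d ends in contradiction.
That branch fails; take c = 0 instead.
Case b = 0:
From the singleton clause (a), a = 1.
From the singleton clause (d), d = 1.
From the singleton clause (~e), e = 0.
Now (e) is unsatisfied and unit — conflict.
That branch fails; take b = 1 instead.
From the singleton clause (~e), e = 0.
From the singleton clause (a), a = 1.
Now (~a) is unsatisfied and unit — conflict.
Either choice for b ends in contradiction.
Either choice for c ends in contradiction.

UNSATISFIABLE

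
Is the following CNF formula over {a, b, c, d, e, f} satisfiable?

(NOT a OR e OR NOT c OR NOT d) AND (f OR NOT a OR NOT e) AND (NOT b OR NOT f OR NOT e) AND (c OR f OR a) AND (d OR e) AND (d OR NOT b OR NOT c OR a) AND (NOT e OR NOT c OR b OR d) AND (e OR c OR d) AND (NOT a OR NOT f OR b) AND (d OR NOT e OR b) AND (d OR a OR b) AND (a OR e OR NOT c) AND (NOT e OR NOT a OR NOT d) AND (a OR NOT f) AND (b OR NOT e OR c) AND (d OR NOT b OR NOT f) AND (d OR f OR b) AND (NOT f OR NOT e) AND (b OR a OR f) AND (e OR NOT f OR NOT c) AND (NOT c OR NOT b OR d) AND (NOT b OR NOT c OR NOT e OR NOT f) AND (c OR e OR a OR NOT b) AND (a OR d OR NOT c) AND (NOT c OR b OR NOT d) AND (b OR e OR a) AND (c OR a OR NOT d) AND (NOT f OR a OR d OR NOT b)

Case d = true:
Case e = false:
Case a = true:
From the singleton clause (NOT c), c = false.
Case f = false:
All clauses hold; b can take either value.
A satisfying assignment: a ↦ true, b ↦ false, c ↦ false, d ↦ true, e ↦ false, f ↦ false.

Satisfiable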